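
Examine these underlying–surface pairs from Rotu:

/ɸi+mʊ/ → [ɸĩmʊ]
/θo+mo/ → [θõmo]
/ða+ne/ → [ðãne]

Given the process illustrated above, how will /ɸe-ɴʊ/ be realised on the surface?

The data show regressive nasality assimilation (vowel nasalisation): /i/ → [ĩ] before /m/; /o/ → [õ] before /m/; /a/ → [ã] before /n/ — a vowel is nasalised by an immediately following nasal consonant.
The vowel /e/ is adjacent to the following nasal /ɴ/, so it acquires [+nasal] and surfaces as [ẽ].

[ɸẽɴʊ]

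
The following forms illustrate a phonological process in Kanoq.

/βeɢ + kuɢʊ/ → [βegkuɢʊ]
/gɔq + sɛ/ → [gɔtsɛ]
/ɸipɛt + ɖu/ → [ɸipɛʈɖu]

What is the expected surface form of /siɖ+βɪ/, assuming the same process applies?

[sibβɪ]

The data show regressive place assimilation: /ɢ/ → [g] before /k/; /q/ → [t] before /s/; /t/ → [ʈ] before /ɖ/. In each pair only place changes, matching the following consonant, while manner and voice stay constant.
/ɖ/ is a voiced retroflex stop. The following trigger /β/ is bilabial, so /ɖ/ must become bilabial as well.
Changing only its place to bilabial gives [b] — the voiced bilabial stop.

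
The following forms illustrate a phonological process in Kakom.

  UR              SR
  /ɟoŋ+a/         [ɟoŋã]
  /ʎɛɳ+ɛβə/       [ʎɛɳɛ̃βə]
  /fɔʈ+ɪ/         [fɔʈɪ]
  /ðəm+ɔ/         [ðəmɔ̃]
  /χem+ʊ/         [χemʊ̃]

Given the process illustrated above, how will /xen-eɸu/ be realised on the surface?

[xenẽɸu]

The data show progressive nasality assimilation (vowel nasalisation): /a/ → [ã] after /ŋ/; /ɛ/ → [ɛ̃] after /ɳ/; /ɔ/ → [ɔ̃] after /m/; /ʊ/ → [ʊ̃] after /m/ — a vowel is nasalised by an immediately preceding nasal consonant.
No change occurs in [fɔʈɪ] because the vowel at the boundary is adjacent to an oral consonant, not a nasal (/ɪ/ next to /ʈ/).
The vowel /e/ is adjacent to the preceding nasal /n/, so it acquires [+nasal] and surfaces as [ẽ].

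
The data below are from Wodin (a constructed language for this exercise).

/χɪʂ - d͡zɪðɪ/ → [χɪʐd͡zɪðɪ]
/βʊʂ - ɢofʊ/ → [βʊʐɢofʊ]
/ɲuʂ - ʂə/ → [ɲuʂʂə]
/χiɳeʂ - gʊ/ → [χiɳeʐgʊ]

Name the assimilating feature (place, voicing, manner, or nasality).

Comparing underlying and surface forms, /ʂ/ → [ʐ] is the alternation; the neighbouring /d͡z/ is constant.
/ʂ/ is voiceless while /d͡z/ is voiced; the output [ʐ] is voiced, matching the trigger — so the feature that spreads is voicing.
Checking the remaining alternations: /ʂ/ → [ʐ] before /ɢ/ (voiceless → voiced, matching voiced); /ʂ/ → [ʐ] before /g/ (voiceless → voiced, matching voiced) — only voicing changes, and always toward the following segment.
No alternation appears in [ɲuʂʂə]: there the adjacent consonants already agree in voicing (/ʂ/ and /ʂ/ are both voiceless), so this form is consistent with the same rule.

voicing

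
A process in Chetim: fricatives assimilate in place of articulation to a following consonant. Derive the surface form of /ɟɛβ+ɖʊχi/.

[ɟɛʐɖʊχi]

/β/ is a voiced bilabial fricative. The following trigger /ɖ/ is retroflex, so /β/ must become retroflex as well.
A voiced retroflex fricative is [ʐ], so the surface segment is [ʐ].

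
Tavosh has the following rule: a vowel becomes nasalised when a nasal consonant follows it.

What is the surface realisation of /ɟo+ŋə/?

[ɟõŋə]

/o/ sits next to the nasal /ŋ/ and is therefore nasalised to [õ].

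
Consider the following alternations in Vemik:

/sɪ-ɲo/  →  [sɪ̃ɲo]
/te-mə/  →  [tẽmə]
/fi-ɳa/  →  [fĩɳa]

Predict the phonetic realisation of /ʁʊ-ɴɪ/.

[ʁʊ̃ɴɪ]

The data show regressive nasality assimilation (vowel nasalisation): /ɪ/ → [ɪ̃] before /ɲ/; /e/ → [ẽ] before /m/; /i/ → [ĩ] before /ɳ/ — a vowel is nasalised by an immediately following nasal consonant.
/ʊ/ sits next to the nasal /ɴ/ and is therefore nasalised to [ʊ̃].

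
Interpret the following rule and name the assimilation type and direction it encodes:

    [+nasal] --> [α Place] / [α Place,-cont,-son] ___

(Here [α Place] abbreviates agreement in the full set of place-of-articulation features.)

The rule copies the place features (abbreviated [Place]) from the environment onto the target, so the assimilating feature is place.
Since the environment is written before the underscore, the trigger precedes the target; the direction is progressive.

progressive place assimilation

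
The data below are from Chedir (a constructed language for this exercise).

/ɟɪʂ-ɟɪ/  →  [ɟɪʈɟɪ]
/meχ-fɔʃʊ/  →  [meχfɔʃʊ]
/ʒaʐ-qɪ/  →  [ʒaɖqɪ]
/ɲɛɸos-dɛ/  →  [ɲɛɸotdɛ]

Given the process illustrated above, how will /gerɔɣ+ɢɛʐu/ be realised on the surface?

The data show regressive manner assimilation: /ʂ/ → [ʈ] before /ɟ/; /ʐ/ → [ɖ] before /q/; /s/ → [t] before /d/. In each pair only manner changes, matching the following consonant, while place and voice stay constant.
Nothing changes in [meχfɔʃʊ]: there the adjacent consonants already agree in manner (/χ/ and /f/ are both fricatives), so this form is consistent with the same rule.
The rule targets /ɣ/ (voiced velar fricative), which sits before the trigger /ɢ/ (stop).
A voiced velar stop is [g], so the surface segment is [g].

[gerɔgɢɛʐu]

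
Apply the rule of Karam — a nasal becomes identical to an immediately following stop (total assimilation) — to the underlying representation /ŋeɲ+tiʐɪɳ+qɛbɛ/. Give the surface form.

/ɲ/ is the segment targeted by the rule; it sits immediately before /t/, so it assimilates completely and surfaces as [t].
The same rule applies at the second boundary: /ɳ/ → [q] next to /q/.

[ŋettiʐɪqqɛbɛ]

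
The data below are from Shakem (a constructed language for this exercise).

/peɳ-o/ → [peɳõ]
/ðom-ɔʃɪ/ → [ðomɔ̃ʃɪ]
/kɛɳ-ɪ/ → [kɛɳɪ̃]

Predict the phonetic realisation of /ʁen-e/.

[ʁenẽ]

The data show progressive nasality assimilation (vowel nasalisation): /o/ → [õ] after /ɳ/; /ɔ/ → [ɔ̃] after /m/; /ɪ/ → [ɪ̃] after /ɳ/ — a vowel is nasalised by an immediately preceding nasal consonant.
/e/ sits next to the nasal /n/ and is therefore nasalised to [ẽ].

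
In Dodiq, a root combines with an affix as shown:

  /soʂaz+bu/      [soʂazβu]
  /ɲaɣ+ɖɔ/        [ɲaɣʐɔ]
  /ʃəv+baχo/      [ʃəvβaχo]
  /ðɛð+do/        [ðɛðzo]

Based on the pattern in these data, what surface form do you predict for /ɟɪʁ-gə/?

The data show progressive manner assimilation: /b/ → [β] after /z/; /ɖ/ → [ʐ] after /ɣ/; /b/ → [β] after /v/; /d/ → [z] after /ð/. In each pair only manner changes, matching the preceding consonant, while place and voice stay constant.
/g/ is a voiced velar stop. The preceding trigger /ʁ/ is a fricative, so /g/ must become a fricative as well.
The voiced velar fricative is [ɣ], so /g/ → [ɣ].

[ɟɪʁɣə]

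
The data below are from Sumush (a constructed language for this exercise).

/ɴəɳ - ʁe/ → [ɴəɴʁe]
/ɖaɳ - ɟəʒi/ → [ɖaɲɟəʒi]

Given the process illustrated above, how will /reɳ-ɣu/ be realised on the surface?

The data show regressive place assimilation: /ɳ/ → [ɴ] before /ʁ/; /ɳ/ → [ɲ] before /ɟ/. In each pair only place changes, matching the following consonant, while manner and voice stay constant.
/ɳ/ is a voiced retroflex nasal. The following trigger /ɣ/ is velar, so /ɳ/ must become velar as well.
Changing only its place to velar gives [ŋ] — the voiced velar nasal.

[reŋɣu]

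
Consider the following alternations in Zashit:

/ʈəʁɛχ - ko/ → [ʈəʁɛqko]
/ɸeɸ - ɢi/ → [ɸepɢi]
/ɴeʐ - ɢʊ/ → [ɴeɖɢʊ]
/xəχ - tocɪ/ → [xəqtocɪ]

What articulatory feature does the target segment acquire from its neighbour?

Comparing underlying and surface forms, /χ/ → [q] is the alternation; the neighbouring /k/ is constant.
The change fricative → stop matches the manner of the following /k/, identifying this as manner assimilation.
The same holds elsewhere in the data: /ɸ/ → [p] before /ɢ/ (fricative → stop, matching a stop); /ʐ/ → [ɖ] before /ɢ/ (fricative → stop, matching a stop); /χ/ → [q] before /t/ (fricative → stop, matching a stop) — only manner changes, and always toward the following segment.

manner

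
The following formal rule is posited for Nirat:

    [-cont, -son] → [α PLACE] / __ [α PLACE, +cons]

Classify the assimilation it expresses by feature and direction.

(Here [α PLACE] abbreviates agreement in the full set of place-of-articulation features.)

The shared variable α links the value of the place features (abbreviated [PLACE]) on the target to the same value on the neighbouring segment, so place is the feature that assimilates.
The conditioning segment sits to the right of the focus bar, meaning the trigger follows the segment that changes — regressive assimilation.

regressive place assimilation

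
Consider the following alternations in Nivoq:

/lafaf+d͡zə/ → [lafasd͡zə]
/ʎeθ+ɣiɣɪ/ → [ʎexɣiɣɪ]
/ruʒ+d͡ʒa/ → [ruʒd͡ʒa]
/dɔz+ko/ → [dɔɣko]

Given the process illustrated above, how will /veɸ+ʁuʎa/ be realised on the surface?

[veχʁuʎa]

The data show regressive place assimilation: /f/ → [s] before /d͡z/; /θ/ → [x] before /ɣ/; /z/ → [ɣ] before /k/. In each pair only place changes, matching the following consonant, while manner and voice stay constant.
No alternation appears in [ruʒd͡ʒa]: there the adjacent consonants already agree in place (/ʒ/ and /d͡ʒ/ are both postalveolar), so this form is consistent with the same rule.
The rule targets /ɸ/ (voiceless bilabial fricative), which sits before the trigger /ʁ/ (uvular).
The voiceless uvular fricative is [χ], so /ɸ/ → [χ].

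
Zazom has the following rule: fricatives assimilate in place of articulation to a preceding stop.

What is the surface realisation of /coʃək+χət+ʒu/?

/χ/ is a voiceless uvular fricative. The preceding trigger /k/ is velar, so /χ/ must become velar as well.
The voiceless velar fricative is [x], so /χ/ → [x].
The same rule applies at the second boundary: /ʒ/ → [z] next to /t/.

[coʃəkxətzu]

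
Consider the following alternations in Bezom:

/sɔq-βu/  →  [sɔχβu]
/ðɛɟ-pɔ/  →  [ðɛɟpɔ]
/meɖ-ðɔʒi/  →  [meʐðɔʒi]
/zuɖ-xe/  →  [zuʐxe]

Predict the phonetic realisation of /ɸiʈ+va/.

[ɸiʂva]

The data show regressive manner assimilation: /q/ → [χ] before /β/; /ɖ/ → [ʐ] before /ð/; /ɖ/ → [ʐ] before /x/. In each pair only manner changes, matching the following consonant, while place and voice stay constant.
No alternation appears in [ðɛɟpɔ]: there the adjacent consonants already agree in manner (/ɟ/ and /p/ are both stops), so this form is consistent with the same rule.
The rule targets /ʈ/ (voiceless retroflex stop), which sits before the trigger /v/ (fricative).
A voiceless retroflex fricative is [ʂ], so the surface segment is [ʂ].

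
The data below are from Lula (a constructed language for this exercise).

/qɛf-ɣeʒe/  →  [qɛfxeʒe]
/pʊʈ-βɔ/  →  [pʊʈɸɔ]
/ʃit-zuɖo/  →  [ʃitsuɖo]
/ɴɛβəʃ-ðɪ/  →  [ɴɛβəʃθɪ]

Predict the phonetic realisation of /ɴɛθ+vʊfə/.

The data show progressive voicing assimilation: /ɣ/ → [x] after /f/; /β/ → [ɸ] after /ʈ/; /z/ → [s] after /t/; /ð/ → [θ] after /ʃ/. In each pair only voicing changes, matching the preceding consonant, while place and manner stay constant.
/v/ is a voiced labiodental fricative. The preceding trigger /θ/ is voiceless, so /v/ must become voiceless as well.
A voiceless labiodental fricative is [f], so the surface segment is [f].

[ɴɛθfʊfə]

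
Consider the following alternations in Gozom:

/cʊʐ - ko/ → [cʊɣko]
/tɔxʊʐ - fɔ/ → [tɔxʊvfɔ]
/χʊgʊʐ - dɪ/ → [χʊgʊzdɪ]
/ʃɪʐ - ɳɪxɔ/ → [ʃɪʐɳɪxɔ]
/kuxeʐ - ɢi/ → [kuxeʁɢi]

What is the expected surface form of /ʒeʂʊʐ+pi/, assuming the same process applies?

[ʒeʂʊβpi]

The data show regressive place assimilation: /ʐ/ → [ɣ] before /k/; /ʐ/ → [v] before /f/; /ʐ/ → [z] before /d/; /ʐ/ → [ʁ] before /ɢ/. In each pair only place changes, matching the following consonant, while manner and voice stay constant.
Nothing changes in [ʃɪʐɳɪxɔ]: there the adjacent consonants already agree in place (/ʐ/ and /ɳ/ are both retroflex), so this form is consistent with the same rule.
/ʐ/ is a voiced retroflex fricative. The following trigger /p/ is bilabial, so /ʐ/ must become bilabial as well.
A voiced bilabial fricative is [β], so the surface segment is [β].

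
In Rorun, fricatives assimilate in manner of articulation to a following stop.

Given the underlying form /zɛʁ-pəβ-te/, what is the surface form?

[zɛɢpəbte]

/ʁ/ is a voiced uvular fricative. The following trigger /p/ is a stop, so /ʁ/ must become a stop as well.
A voiced uvular stop is [ɢ], so the surface segment is [ɢ].
At the second juncture, /β/ likewise becomes [b] adjacent to /t/.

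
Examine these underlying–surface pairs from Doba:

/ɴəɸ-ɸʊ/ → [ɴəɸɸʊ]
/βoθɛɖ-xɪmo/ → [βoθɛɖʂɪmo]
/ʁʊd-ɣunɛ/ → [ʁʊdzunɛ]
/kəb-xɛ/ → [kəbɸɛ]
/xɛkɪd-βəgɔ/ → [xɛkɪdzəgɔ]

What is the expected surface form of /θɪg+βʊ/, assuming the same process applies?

The data show progressive place assimilation: /x/ → [ʂ] after /ɖ/; /ɣ/ → [z] after /d/; /x/ → [ɸ] after /b/; /β/ → [z] after /d/. In each pair only place changes, matching the preceding consonant, while manner and voice stay constant.
Nothing changes in [ɴəɸɸʊ]: there the adjacent consonants already agree in place (/ɸ/ and /ɸ/ are both bilabial), so this form is consistent with the same rule.
/β/ is a voiced bilabial fricative. The preceding trigger /g/ is velar, so /β/ must become velar as well.
A voiced velar fricative is [ɣ], so the surface segment is [ɣ].

[θɪgɣʊ]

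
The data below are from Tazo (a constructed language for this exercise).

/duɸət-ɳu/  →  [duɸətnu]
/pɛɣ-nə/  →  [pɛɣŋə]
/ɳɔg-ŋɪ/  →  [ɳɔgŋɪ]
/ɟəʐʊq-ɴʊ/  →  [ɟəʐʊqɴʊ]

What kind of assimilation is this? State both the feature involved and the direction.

progressive place assimilation

The segment that alternates is /ɳ/, which surfaces as [n] when adjacent to /t/.
/ɳ/ is retroflex while /t/ is alveolar; the output [n] is alveolar, matching the trigger — so the feature that spreads is place.
Manner and voice are unchanged, so the assimilation is partial, not total.
Checking the remaining alternation: /n/ → [ŋ] after /ɣ/ (alveolar → velar, matching velar) — only place changes, and always toward the preceding segment.
No alternation appears in [ɳɔgŋɪ], [ɟəʐʊqɴʊ]: there the adjacent consonants already agree in place (/ŋ/ and /g/ are both velar; /ɴ/ and /q/ are both uvular), so these forms are consistent with the same rule.
Since the segment that changes follows the conditioning segment, the assimilation is progressive.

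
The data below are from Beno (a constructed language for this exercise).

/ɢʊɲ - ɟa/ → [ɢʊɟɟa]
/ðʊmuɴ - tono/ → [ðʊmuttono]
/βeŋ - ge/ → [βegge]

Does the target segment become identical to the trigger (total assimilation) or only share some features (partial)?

Comparing underlying and surface forms, /ɴ/ → [t] is the alternation; the neighbouring /t/ is constant.
The output [t] is identical to the trigger /t/ — every feature (place, manner, voicing) has been copied — so this is total assimilation.
The remaining alternations confirm this: /ɲ/ → [ɟ] before /ɟ/; /ŋ/ → [g] before /g/ — in each case the output is a copy of the following consonant.

total assimilation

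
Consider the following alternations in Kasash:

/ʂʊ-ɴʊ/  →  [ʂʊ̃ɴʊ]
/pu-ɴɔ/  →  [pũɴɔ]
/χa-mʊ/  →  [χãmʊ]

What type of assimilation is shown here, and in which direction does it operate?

regressive nasality assimilation (vowel nasalisation)

The vowel /ʊ/ surfaces as nasalised [ʊ̃] next to the following nasal /ɴ/ — it has acquired the [+nasal] feature of its neighbour.
Likewise in the remaining data: /u/ → [ũ] before /ɴ/; /a/ → [ã] before /m/ — each time a vowel is nasalised next to a following nasal.
Because the conditioning nasal is to the right of the vowel that changes, the process is regressive (anticipatory).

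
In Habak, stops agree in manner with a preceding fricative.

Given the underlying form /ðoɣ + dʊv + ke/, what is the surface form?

[ðoɣzʊvxe]

The rule targets /d/ (voiced alveolar stop), which sits after the trigger /ɣ/ (fricative).
The voiced alveolar fricative is [z], so /d/ → [z].
The same rule applies at the second boundary: /k/ → [x] next to /v/.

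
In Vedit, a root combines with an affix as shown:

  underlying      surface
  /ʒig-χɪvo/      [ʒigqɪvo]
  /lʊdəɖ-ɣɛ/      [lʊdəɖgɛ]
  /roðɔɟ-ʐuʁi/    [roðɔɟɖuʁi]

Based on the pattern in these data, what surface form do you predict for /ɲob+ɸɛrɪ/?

The data show progressive manner assimilation: /χ/ → [q] after /g/; /ɣ/ → [g] after /ɖ/; /ʐ/ → [ɖ] after /ɟ/. In each pair only manner changes, matching the preceding consonant, while place and voice stay constant.
The rule targets /ɸ/ (voiceless bilabial fricative), which sits after the trigger /b/ (stop).
A voiceless bilabial stop is [p], so the surface segment is [p].

[ɲobpɛrɪ]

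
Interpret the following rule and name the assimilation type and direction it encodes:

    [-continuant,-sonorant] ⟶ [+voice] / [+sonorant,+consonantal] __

progressive voicing assimilation

The target ([-continuant,-sonorant], stops) acquires [+voice] next to a sonorant consonant ([+sonorant,+consonantal]) — it takes on the voicing of its neighbour, so the feature that spreads is voicing.
The conditioning segment sits to the left of the focus bar, meaning the trigger precedes the segment that changes — progressive assimilation.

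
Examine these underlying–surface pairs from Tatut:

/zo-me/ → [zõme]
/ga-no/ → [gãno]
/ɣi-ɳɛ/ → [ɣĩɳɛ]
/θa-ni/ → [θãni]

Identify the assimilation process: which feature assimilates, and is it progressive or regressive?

The vowel /o/ surfaces as nasalised [õ] next to the following nasal /m/ — it has acquired the [+nasal] feature of its neighbour.
The other forms show the same pattern: /a/ → [ã] before /n/; /i/ → [ĩ] before /ɳ/ — each time a vowel is nasalised next to a following nasal.
Because the conditioning nasal is to the right of the vowel that changes, the process is regressive (anticipatory).

regressive nasality assimilation (vowel nasalisation)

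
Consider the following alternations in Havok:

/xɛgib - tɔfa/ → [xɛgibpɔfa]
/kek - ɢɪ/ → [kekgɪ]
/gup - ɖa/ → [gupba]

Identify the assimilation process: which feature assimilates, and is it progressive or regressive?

Comparing underlying and surface forms, /t/ → [p] is the alternation; the neighbouring /b/ is constant.
/t/ is alveolar while /b/ is bilabial; the output [p] is bilabial, matching the trigger — so the feature that spreads is place.
Manner and voice are unchanged, so the assimilation is partial, not total.
Checking the remaining alternations: /ɢ/ → [g] after /k/ (uvular → velar, matching velar); /ɖ/ → [b] after /p/ (retroflex → bilabial, matching bilabial) — only place changes, and always toward the preceding segment.
The trigger is the preceding segment, so the direction is progressive (perseverative).

progressive place assimilation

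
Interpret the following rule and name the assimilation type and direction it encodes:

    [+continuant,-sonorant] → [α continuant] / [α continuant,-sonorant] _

The rule copies [continuant] (continuancy) from the environment onto the target fricatives; since [±continuant] encodes the stop/fricative manner contrast, the assimilating dimension is manner.
Since the environment is written before the underscore, the trigger precedes the target; the direction is progressive.

progressive manner assimilation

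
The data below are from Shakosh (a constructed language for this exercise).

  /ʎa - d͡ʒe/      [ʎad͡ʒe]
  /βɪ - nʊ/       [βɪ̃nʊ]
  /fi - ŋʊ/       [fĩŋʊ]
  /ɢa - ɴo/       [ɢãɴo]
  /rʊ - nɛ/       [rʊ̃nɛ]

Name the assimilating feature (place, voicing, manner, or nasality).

The vowel /ɪ/ surfaces as nasalised [ɪ̃] next to the following nasal /n/ — it has acquired the [+nasal] feature of its neighbour.
Likewise in the remaining data: /i/ → [ĩ] before /ŋ/; /a/ → [ã] before /ɴ/; /ʊ/ → [ʊ̃] before /n/ — each time a vowel is nasalised next to a following nasal.
No change occurs in [ʎad͡ʒe] because the vowel at the boundary is adjacent to an oral consonant, not a nasal (/a/ next to /d͡ʒ/).

nasality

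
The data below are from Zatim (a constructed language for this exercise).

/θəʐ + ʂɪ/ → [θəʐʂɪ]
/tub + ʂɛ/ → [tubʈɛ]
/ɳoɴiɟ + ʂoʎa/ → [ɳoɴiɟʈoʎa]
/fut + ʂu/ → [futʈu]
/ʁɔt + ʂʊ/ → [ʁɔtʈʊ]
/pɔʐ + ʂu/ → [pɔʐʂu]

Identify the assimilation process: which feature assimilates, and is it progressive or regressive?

progressive manner assimilation

The segment that alternates is /ʂ/, which surfaces as [ʈ] when adjacent to /b/.
The change fricative → stop matches the manner of the preceding /b/, identifying this as manner assimilation.
Place and voice are unchanged, so the assimilation is partial, not total.
The same holds elsewhere in the data: /ʂ/ → [ʈ] after /ɟ/ (fricative → stop, matching a stop); /ʂ/ → [ʈ] after /t/ (fricative → stop, matching a stop) — only manner changes, and always toward the preceding segment.
Nothing changes in [θəʐʂɪ], [pɔʐʂu]: there the adjacent consonants already agree in manner (/ʂ/ and /ʐ/ are both fricatives; /ʂ/ and /ʐ/ are both fricatives), so these forms are consistent with the same rule.
Since the segment that changes follows the conditioning segment, the assimilation is progressive.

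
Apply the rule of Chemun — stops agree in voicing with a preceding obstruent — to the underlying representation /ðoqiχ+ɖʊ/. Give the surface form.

/ɖ/ is a voiced retroflex stop. The preceding trigger /χ/ is voiceless, so /ɖ/ must become voiceless as well.
The voiceless retroflex stop is [ʈ], so /ɖ/ → [ʈ].

[ðoqiχʈʊ]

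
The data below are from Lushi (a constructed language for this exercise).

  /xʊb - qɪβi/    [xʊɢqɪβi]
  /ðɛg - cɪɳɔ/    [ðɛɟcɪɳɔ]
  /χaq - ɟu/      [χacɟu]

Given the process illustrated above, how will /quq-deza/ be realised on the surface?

[qutdeza]

The data show regressive place assimilation: /b/ → [ɢ] before /q/; /g/ → [ɟ] before /c/; /q/ → [c] before /ɟ/. In each pair only place changes, matching the following consonant, while manner and voice stay constant.
/q/ is a voiceless uvular stop. The following trigger /d/ is alveolar, so /q/ must become alveolar as well.
A voiceless alveolar stop is [t], so the surface segment is [t].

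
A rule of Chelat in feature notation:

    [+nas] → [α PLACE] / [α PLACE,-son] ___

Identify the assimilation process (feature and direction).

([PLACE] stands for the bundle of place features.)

The rule copies the place features (abbreviated [PLACE]) from the environment onto the target, so the assimilating feature is place.
Since the environment is written before the underscore, the trigger precedes the target; the direction is progressive.

progressive place assimilation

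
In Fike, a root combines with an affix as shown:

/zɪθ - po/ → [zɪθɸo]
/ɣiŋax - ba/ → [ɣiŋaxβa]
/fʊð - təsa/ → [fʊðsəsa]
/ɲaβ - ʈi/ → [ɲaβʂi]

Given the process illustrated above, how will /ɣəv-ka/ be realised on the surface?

[ɣəvxa]

The data show progressive manner assimilation: /p/ → [ɸ] after /θ/; /b/ → [β] after /x/; /t/ → [s] after /ð/; /ʈ/ → [ʂ] after /β/. In each pair only manner changes, matching the preceding consonant, while place and voice stay constant.
/k/ is a voiceless velar stop. The preceding trigger /v/ is a fricative, so /k/ must become a fricative as well.
The voiceless velar fricative is [x], so /k/ → [x].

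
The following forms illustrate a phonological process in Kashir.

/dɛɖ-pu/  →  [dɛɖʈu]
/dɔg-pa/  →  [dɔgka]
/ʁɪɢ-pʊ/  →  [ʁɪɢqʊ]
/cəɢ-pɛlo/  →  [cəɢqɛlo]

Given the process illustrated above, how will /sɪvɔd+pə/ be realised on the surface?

[sɪvɔdtə]

The data show progressive place assimilation: /p/ → [ʈ] after /ɖ/; /p/ → [k] after /g/; /p/ → [q] after /ɢ/. In each pair only place changes, matching the preceding consonant, while manner and voice stay constant.
/p/ is a voiceless bilabial stop. The preceding trigger /d/ is alveolar, so /p/ must become alveolar as well.
The voiceless alveolar stop is [t], so /p/ → [t].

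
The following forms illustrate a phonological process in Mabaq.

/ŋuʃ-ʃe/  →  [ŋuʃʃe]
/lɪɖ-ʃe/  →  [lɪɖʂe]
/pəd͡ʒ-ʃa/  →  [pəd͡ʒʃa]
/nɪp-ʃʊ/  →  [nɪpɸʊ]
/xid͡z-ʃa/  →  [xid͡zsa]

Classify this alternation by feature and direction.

The segment that alternates is /ʃ/, which surfaces as [ʂ] when adjacent to /ɖ/.
The change postalveolar → retroflex matches the place of the preceding /ɖ/, identifying this as place assimilation.
Manner and voice are unchanged, so the assimilation is partial, not total.
Checking the remaining alternations: /ʃ/ → [ɸ] after /p/ (postalveolar → bilabial, matching bilabial); /ʃ/ → [s] after /d͡z/ (postalveolar → alveolar, matching alveolar) — only place changes, and always toward the preceding segment.
Nothing changes in [ŋuʃʃe], [pəd͡ʒʃa]: there the adjacent consonants already agree in place (/ʃ/ and /ʃ/ are both postalveolar; /ʃ/ and /d͡ʒ/ are both postalveolar), so these forms are consistent with the same rule.
Since the segment that changes follows the conditioning segment, the assimilation is progressive.

progressive place assimilation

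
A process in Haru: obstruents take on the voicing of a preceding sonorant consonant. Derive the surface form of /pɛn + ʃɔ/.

The rule targets /ʃ/ (voiceless postalveolar fricative), which sits after the trigger /n/ (voiced).
The voiced postalveolar fricative is [ʒ], so /ʃ/ → [ʒ].

[pɛnʒɔ]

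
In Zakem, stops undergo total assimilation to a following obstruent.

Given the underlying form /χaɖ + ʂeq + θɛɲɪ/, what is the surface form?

[χaʂʂeθθɛɲɪ]

/ɖ/ is the segment targeted by the rule; it sits immediately before /ʂ/, so it assimilates completely and surfaces as [ʂ].
The same rule applies at the second boundary: /q/ → [θ] next to /θ/.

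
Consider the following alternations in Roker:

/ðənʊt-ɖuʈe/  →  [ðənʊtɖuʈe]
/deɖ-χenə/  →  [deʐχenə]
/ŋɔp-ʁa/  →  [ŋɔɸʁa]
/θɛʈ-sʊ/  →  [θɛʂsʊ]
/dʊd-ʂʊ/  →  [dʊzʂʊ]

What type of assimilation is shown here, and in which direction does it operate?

The segment that alternates is /ɖ/, which surfaces as [ʐ] when adjacent to /χ/.
/ɖ/ is a stop while /χ/ is a fricative; the output [ʐ] is a fricative, matching the trigger — so the feature that spreads is manner.
Place and voice are unchanged, so the assimilation is partial, not total.
The same holds elsewhere in the data: /p/ → [ɸ] before /ʁ/ (stop → fricative, matching a fricative); /ʈ/ → [ʂ] before /s/ (stop → fricative, matching a fricative); /d/ → [z] before /ʂ/ (stop → fricative, matching a fricative) — only manner changes, and always toward the following segment.
Nothing changes in [ðənʊtɖuʈe]: there the adjacent consonants already agree in manner (/t/ and /ɖ/ are both stops), so this form is consistent with the same rule.
Since the segment that changes precedes the conditioning segment, the assimilation is regressive.

regressive manner assimilation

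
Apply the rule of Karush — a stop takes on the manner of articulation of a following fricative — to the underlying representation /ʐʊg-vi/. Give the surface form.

/g/ is a voiced velar stop. The following trigger /v/ is a fricative, so /g/ must become a fricative as well.
A voiced velar fricative is [ɣ], so the surface segment is [ɣ].

[ʐʊɣvi]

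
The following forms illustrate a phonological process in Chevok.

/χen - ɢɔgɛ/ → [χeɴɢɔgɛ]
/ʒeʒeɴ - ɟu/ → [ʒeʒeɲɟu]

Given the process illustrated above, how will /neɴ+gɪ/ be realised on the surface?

The data show regressive place assimilation: /n/ → [ɴ] before /ɢ/; /ɴ/ → [ɲ] before /ɟ/. In each pair only place changes, matching the following consonant, while manner and voice stay constant.
/ɴ/ is a voiced uvular nasal. The following trigger /g/ is velar, so /ɴ/ must become velar as well.
The voiced velar nasal is [ŋ], so /ɴ/ → [ŋ].

[neŋgɪ]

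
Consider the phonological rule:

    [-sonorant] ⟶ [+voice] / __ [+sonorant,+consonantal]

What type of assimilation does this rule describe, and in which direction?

regressive voicing assimilation

The structural change is [+voice], and the conditioning segment [+sonorant,+consonantal] (a sonorant consonant) is itself voiced, so the target comes to share the voicing of its neighbour — voicing assimilation.
The conditioning segment sits to the right of the focus bar, meaning the trigger follows the segment that changes — regressive assimilation.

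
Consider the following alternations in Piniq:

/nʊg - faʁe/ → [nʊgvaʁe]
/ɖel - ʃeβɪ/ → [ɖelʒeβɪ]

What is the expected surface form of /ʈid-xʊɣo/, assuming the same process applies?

The data show progressive voicing assimilation: /f/ → [v] after /g/; /ʃ/ → [ʒ] after /l/. In each pair only voicing changes, matching the preceding consonant, while place and manner stay constant.
The rule targets /x/ (voiceless velar fricative), which sits after the trigger /d/ (voiced).
The voiced velar fricative is [ɣ], so /x/ → [ɣ].

[ʈidɣʊɣo]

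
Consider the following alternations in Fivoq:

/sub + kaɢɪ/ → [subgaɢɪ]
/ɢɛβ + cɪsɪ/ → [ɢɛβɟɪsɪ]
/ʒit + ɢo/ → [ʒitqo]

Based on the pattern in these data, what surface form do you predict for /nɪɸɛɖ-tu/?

The data show progressive voicing assimilation: /k/ → [g] after /b/; /c/ → [ɟ] after /β/; /ɢ/ → [q] after /t/. In each pair only voicing changes, matching the preceding consonant, while place and manner stay constant.
The rule targets /t/ (voiceless alveolar stop), which sits after the trigger /ɖ/ (voiced).
A voiced alveolar stop is [d], so the surface segment is [d].

[nɪɸɛɖdu]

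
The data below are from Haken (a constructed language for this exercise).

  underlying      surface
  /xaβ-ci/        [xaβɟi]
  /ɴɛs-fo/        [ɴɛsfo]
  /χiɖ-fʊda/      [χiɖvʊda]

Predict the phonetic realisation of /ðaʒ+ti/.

[ðaʒdi]

The data show progressive voicing assimilation: /c/ → [ɟ] after /β/; /f/ → [v] after /ɖ/. In each pair only voicing changes, matching the preceding consonant, while place and manner stay constant.
Nothing changes in [ɴɛsfo]: there the adjacent consonants already agree in voicing (/f/ and /s/ are both voiceless), so this form is consistent with the same rule.
/t/ is a voiceless alveolar stop. The preceding trigger /ʒ/ is voiced, so /t/ must become voiced as well.
The voiced alveolar stop is [d], so /t/ → [d].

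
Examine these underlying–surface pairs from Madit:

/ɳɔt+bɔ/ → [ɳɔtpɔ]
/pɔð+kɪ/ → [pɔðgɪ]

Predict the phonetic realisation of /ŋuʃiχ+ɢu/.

The data show progressive voicing assimilation: /b/ → [p] after /t/; /k/ → [g] after /ð/. In each pair only voicing changes, matching the preceding consonant, while place and manner stay constant.
/ɢ/ is a voiced uvular stop. The preceding trigger /χ/ is voiceless, so /ɢ/ must become voiceless as well.
The voiceless uvular stop is [q], so /ɢ/ → [q].

[ŋuʃiχqu]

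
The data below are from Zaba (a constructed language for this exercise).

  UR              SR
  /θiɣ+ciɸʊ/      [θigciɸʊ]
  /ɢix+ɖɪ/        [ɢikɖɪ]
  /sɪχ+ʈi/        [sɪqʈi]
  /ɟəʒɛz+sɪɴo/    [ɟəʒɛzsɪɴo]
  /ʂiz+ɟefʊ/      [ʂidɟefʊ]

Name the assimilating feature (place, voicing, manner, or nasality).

Comparing underlying and surface forms, /ɣ/ → [g] is the alternation; the neighbouring /c/ is constant.
The change fricative → stop matches the manner of the following /c/, identifying this as manner assimilation.
Checking the remaining alternations: /x/ → [k] before /ɖ/ (fricative → stop, matching a stop); /χ/ → [q] before /ʈ/ (fricative → stop, matching a stop); /z/ → [d] before /ɟ/ (fricative → stop, matching a stop) — only manner changes, and always toward the following segment.
Nothing changes in [ɟəʒɛzsɪɴo]: there the adjacent consonants already agree in manner (/z/ and /s/ are both fricatives), so this form is consistent with the same rule.

manner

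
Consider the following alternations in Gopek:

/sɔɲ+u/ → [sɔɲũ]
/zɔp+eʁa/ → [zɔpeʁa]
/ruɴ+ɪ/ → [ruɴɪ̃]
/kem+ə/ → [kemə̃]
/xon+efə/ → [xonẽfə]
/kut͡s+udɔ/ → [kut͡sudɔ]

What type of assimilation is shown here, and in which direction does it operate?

The vowel /u/ surfaces as nasalised [ũ] next to the preceding nasal /ɲ/ — it has acquired the [+nasal] feature of its neighbour.
The other forms show the same pattern: /ɪ/ → [ɪ̃] after /ɴ/; /ə/ → [ə̃] after /m/; /e/ → [ẽ] after /n/ — each time a vowel is nasalised next to a preceding nasal.
No change occurs in [zɔpeʁa], [kut͡sudɔ] because the vowel at the boundary is adjacent to an oral consonant, not a nasal (/e/ next to /p/; /u/ next to /t͡s/).
Because the conditioning nasal is to the left of the vowel that changes, the process is progressive (perseverative).

progressive nasality assimilation (vowel nasalisation)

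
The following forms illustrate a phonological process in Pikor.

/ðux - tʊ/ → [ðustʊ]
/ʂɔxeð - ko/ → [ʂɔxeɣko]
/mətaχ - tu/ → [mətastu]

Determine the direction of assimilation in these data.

regressive

Comparing underlying and surface forms, /x/ → [s] is the alternation; the neighbouring /t/ is constant.
/x/ is velar while /t/ is alveolar; the output [s] is alveolar, matching the trigger — so the feature that spreads is place.
Checking the remaining alternations: /ð/ → [ɣ] before /k/ (dental → velar, matching velar); /χ/ → [s] before /t/ (uvular → alveolar, matching alveolar) — only place changes, and always toward the following segment.
The trigger is the following segment, so the direction is regressive (anticipatory).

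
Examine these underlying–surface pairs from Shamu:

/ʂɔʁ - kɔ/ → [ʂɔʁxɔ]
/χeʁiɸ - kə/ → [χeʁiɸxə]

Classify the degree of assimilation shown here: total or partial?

Comparing underlying and surface forms, /k/ → [x] is the alternation; the neighbouring /ʁ/ is constant.
The change stop → fricative matches the manner of the preceding /ʁ/, identifying this as manner assimilation.
Place and voice are unchanged, so the assimilation is partial, not total.
Checking the remaining alternation: /k/ → [x] after /ɸ/ (stop → fricative, matching a fricative) — only manner changes, and always toward the preceding segment.

partial assimilation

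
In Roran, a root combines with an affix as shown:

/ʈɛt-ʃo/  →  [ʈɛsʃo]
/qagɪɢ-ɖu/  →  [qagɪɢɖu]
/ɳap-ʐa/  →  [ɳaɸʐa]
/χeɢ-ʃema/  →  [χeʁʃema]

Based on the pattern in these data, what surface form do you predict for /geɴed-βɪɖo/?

The data show regressive manner assimilation: /t/ → [s] before /ʃ/; /p/ → [ɸ] before /ʐ/; /ɢ/ → [ʁ] before /ʃ/. In each pair only manner changes, matching the following consonant, while place and voice stay constant.
No alternation appears in [qagɪɢɖu]: there the adjacent consonants already agree in manner (/ɢ/ and /ɖ/ are both stops), so this form is consistent with the same rule.
The rule targets /d/ (voiced alveolar stop), which sits before the trigger /β/ (fricative).
Changing only its manner to fricative gives [z] — the voiced alveolar fricative.

[geɴezβɪɖo]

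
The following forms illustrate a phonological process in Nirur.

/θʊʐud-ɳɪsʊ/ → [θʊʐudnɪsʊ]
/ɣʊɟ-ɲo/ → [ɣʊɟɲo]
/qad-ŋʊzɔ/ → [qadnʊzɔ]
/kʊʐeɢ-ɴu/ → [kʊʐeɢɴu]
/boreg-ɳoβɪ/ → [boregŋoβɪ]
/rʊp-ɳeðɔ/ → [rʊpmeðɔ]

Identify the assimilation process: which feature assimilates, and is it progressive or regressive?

progressive place assimilation

Underlying /ɳ/ is realised as [n] next to /d/; /d/ itself does not change.
/ɳ/ is retroflex while /d/ is alveolar; the output [n] is alveolar, matching the trigger — so the feature that spreads is place.
Manner and voice are unchanged, so the assimilation is partial, not total.
Checking the remaining alternations: /ŋ/ → [n] after /d/ (velar → alveolar, matching alveolar); /ɳ/ → [ŋ] after /g/ (retroflex → velar, matching velar); /ɳ/ → [m] after /p/ (retroflex → bilabial, matching bilabial) — only place changes, and always toward the preceding segment.
Nothing changes in [ɣʊɟɲo], [kʊʐeɢɴu]: there the adjacent consonants already agree in place (/ɲ/ and /ɟ/ are both palatal; /ɴ/ and /ɢ/ are both uvular), so these forms are consistent with the same rule.
The trigger is the preceding segment, so the direction is progressive (perseverative).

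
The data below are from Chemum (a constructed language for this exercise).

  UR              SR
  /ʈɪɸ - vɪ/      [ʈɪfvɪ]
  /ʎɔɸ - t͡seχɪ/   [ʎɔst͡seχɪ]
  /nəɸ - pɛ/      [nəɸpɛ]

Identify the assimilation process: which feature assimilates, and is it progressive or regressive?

The segment that alternates is /ɸ/, which surfaces as [f] when adjacent to /v/.
/ɸ/ is bilabial while /v/ is labiodental; the output [f] is labiodental, matching the trigger — so the feature that spreads is place.
Manner and voice are unchanged, so the assimilation is partial, not total.
The same holds elsewhere in the data: /ɸ/ → [s] before /t͡s/ (bilabial → alveolar, matching alveolar) — only place changes, and always toward the following segment.
No alternation appears in [nəɸpɛ]: there the adjacent consonants already agree in place (/ɸ/ and /p/ are both bilabial), so this form is consistent with the same rule.
The trigger is the following segment, so the direction is regressive (anticipatory).

regressive place assimilation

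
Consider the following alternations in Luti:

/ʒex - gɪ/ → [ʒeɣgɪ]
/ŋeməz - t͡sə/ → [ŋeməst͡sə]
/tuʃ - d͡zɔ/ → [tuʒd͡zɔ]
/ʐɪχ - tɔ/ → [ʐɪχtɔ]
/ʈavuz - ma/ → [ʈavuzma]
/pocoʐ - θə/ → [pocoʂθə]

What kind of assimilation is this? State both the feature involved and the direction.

regressive voicing assimilation

Comparing underlying and surface forms, /x/ → [ɣ] is the alternation; the neighbouring /g/ is constant.
The change voiceless → voiced matches the voicing of the following /g/, identifying this as voicing assimilation.
Place and manner are unchanged, so the assimilation is partial, not total.
Checking the remaining alternations: /z/ → [s] before /t͡s/ (voiced → voiceless, matching voiceless); /ʃ/ → [ʒ] before /d͡z/ (voiceless → voiced, matching voiced); /ʐ/ → [ʂ] before /θ/ (voiced → voiceless, matching voiceless) — only voicing changes, and always toward the following segment.
No alternation appears in [ʐɪχtɔ], [ʈavuzma]: there the adjacent consonants already agree in voicing (/χ/ and /t/ are both voiceless; /z/ and /m/ are both voiced), so these forms are consistent with the same rule.
Since the segment that changes precedes the conditioning segment, the assimilation is regressive.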